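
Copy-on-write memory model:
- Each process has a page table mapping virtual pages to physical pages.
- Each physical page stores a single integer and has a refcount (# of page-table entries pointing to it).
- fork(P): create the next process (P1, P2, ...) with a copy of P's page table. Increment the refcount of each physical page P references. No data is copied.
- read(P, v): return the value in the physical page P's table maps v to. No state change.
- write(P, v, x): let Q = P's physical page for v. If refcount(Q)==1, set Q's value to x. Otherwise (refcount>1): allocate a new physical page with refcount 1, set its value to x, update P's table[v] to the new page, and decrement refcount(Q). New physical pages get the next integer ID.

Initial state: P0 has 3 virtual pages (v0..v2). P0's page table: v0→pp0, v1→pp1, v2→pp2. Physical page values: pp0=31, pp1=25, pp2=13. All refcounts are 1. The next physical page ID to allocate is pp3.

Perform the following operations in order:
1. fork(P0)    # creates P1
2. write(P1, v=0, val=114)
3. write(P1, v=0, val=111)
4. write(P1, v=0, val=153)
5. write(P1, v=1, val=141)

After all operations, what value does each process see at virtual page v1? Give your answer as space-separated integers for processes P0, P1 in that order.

Op 1: fork(P0) -> P1. 3 ppages; refcounts: pp0:2 pp1:2 pp2:2
Op 2: write(P1, v0, 114). refcount(pp0)=2>1 -> COPY to pp3. 4 ppages; refcounts: pp0:1 pp1:2 pp2:2 pp3:1
Op 3: write(P1, v0, 111). refcount(pp3)=1 -> write in place. 4 ppages; refcounts: pp0:1 pp1:2 pp2:2 pp3:1
Op 4: write(P1, v0, 153). refcount(pp3)=1 -> write in place. 4 ppages; refcounts: pp0:1 pp1:2 pp2:2 pp3:1
Op 5: write(P1, v1, 141). refcount(pp1)=2>1 -> COPY to pp4. 5 ppages; refcounts: pp0:1 pp1:1 pp2:2 pp3:1 pp4:1
P0: v1 -> pp1 = 25
P1: v1 -> pp4 = 141

Answer: 25 141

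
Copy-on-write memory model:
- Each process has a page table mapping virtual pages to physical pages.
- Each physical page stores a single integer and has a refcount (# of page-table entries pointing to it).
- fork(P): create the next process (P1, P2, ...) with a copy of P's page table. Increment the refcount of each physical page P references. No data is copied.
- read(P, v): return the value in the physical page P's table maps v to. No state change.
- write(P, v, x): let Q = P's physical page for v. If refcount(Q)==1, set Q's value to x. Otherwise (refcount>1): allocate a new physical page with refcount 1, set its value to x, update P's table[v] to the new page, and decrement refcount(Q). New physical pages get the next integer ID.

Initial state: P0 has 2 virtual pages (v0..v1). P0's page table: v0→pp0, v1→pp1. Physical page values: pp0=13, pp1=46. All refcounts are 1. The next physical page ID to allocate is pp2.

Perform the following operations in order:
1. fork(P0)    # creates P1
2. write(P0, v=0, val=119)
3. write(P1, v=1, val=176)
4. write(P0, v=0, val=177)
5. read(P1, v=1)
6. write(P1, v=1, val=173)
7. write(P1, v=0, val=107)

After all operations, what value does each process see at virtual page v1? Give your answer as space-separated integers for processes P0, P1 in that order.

Answer: 46 173

Derivation:
Op 1: fork(P0) -> P1. 2 ppages; refcounts: pp0:2 pp1:2
Op 2: write(P0, v0, 119). refcount(pp0)=2>1 -> COPY to pp2. 3 ppages; refcounts: pp0:1 pp1:2 pp2:1
Op 3: write(P1, v1, 176). refcount(pp1)=2>1 -> COPY to pp3. 4 ppages; refcounts: pp0:1 pp1:1 pp2:1 pp3:1
Op 4: write(P0, v0, 177). refcount(pp2)=1 -> write in place. 4 ppages; refcounts: pp0:1 pp1:1 pp2:1 pp3:1
Op 5: read(P1, v1) -> 176. No state change.
Op 6: write(P1, v1, 173). refcount(pp3)=1 -> write in place. 4 ppages; refcounts: pp0:1 pp1:1 pp2:1 pp3:1
Op 7: write(P1, v0, 107). refcount(pp0)=1 -> write in place. 4 ppages; refcounts: pp0:1 pp1:1 pp2:1 pp3:1
P0: v1 -> pp1 = 46
P1: v1 -> pp3 = 173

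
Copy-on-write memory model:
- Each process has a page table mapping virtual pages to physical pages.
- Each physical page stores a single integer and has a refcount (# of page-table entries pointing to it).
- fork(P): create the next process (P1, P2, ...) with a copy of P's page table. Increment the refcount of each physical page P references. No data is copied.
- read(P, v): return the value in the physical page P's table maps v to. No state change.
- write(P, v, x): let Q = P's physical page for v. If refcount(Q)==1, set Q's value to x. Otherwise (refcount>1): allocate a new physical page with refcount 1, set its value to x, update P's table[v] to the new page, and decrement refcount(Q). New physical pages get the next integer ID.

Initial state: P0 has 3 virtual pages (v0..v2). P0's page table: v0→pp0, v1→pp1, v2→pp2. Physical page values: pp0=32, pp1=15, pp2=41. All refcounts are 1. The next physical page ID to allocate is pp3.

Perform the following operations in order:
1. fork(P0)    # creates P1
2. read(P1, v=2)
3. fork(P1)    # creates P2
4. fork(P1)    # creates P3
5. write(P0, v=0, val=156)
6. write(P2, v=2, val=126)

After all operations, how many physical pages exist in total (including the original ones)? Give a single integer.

Op 1: fork(P0) -> P1. 3 ppages; refcounts: pp0:2 pp1:2 pp2:2
Op 2: read(P1, v2) -> 41. No state change.
Op 3: fork(P1) -> P2. 3 ppages; refcounts: pp0:3 pp1:3 pp2:3
Op 4: fork(P1) -> P3. 3 ppages; refcounts: pp0:4 pp1:4 pp2:4
Op 5: write(P0, v0, 156). refcount(pp0)=4>1 -> COPY to pp3. 4 ppages; refcounts: pp0:3 pp1:4 pp2:4 pp3:1
Op 6: write(P2, v2, 126). refcount(pp2)=4>1 -> COPY to pp4. 5 ppages; refcounts: pp0:3 pp1:4 pp2:3 pp3:1 pp4:1

Answer: 5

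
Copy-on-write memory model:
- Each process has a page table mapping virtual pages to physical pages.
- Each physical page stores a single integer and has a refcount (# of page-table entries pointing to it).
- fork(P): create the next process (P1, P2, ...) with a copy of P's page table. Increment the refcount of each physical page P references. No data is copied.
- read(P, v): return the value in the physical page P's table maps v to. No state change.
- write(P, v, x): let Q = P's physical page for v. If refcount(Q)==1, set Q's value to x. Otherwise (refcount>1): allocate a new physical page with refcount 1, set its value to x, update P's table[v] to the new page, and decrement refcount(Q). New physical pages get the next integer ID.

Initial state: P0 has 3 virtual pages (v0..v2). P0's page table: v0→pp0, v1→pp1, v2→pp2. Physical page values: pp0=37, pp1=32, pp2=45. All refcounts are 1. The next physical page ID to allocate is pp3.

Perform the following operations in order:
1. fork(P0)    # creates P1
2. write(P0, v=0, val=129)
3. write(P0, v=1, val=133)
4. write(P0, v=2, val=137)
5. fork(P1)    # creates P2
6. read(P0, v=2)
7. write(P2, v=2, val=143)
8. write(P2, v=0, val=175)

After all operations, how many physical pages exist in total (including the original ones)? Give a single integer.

Answer: 8

Derivation:
Op 1: fork(P0) -> P1. 3 ppages; refcounts: pp0:2 pp1:2 pp2:2
Op 2: write(P0, v0, 129). refcount(pp0)=2>1 -> COPY to pp3. 4 ppages; refcounts: pp0:1 pp1:2 pp2:2 pp3:1
Op 3: write(P0, v1, 133). refcount(pp1)=2>1 -> COPY to pp4. 5 ppages; refcounts: pp0:1 pp1:1 pp2:2 pp3:1 pp4:1
Op 4: write(P0, v2, 137). refcount(pp2)=2>1 -> COPY to pp5. 6 ppages; refcounts: pp0:1 pp1:1 pp2:1 pp3:1 pp4:1 pp5:1
Op 5: fork(P1) -> P2. 6 ppages; refcounts: pp0:2 pp1:2 pp2:2 pp3:1 pp4:1 pp5:1
Op 6: read(P0, v2) -> 137. No state change.
Op 7: write(P2, v2, 143). refcount(pp2)=2>1 -> COPY to pp6. 7 ppages; refcounts: pp0:2 pp1:2 pp2:1 pp3:1 pp4:1 pp5:1 pp6:1
Op 8: write(P2, v0, 175). refcount(pp0)=2>1 -> COPY to pp7. 8 ppages; refcounts: pp0:1 pp1:2 pp2:1 pp3:1 pp4:1 pp5:1 pp6:1 pp7:1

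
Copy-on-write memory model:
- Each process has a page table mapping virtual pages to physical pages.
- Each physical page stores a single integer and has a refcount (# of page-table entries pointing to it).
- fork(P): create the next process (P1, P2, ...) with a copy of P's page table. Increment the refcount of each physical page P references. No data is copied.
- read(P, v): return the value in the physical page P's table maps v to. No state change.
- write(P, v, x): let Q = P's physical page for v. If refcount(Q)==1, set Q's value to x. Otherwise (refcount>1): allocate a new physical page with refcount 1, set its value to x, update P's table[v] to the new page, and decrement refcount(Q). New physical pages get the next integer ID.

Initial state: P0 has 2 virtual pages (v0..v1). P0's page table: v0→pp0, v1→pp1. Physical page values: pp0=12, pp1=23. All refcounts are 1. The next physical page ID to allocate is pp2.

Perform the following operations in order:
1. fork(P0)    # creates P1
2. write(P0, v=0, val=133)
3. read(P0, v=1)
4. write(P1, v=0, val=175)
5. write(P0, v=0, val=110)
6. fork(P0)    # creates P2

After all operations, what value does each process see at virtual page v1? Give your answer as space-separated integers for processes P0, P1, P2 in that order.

Answer: 23 23 23

Derivation:
Op 1: fork(P0) -> P1. 2 ppages; refcounts: pp0:2 pp1:2
Op 2: write(P0, v0, 133). refcount(pp0)=2>1 -> COPY to pp2. 3 ppages; refcounts: pp0:1 pp1:2 pp2:1
Op 3: read(P0, v1) -> 23. No state change.
Op 4: write(P1, v0, 175). refcount(pp0)=1 -> write in place. 3 ppages; refcounts: pp0:1 pp1:2 pp2:1
Op 5: write(P0, v0, 110). refcount(pp2)=1 -> write in place. 3 ppages; refcounts: pp0:1 pp1:2 pp2:1
Op 6: fork(P0) -> P2. 3 ppages; refcounts: pp0:1 pp1:3 pp2:2
P0: v1 -> pp1 = 23
P1: v1 -> pp1 = 23
P2: v1 -> pp1 = 23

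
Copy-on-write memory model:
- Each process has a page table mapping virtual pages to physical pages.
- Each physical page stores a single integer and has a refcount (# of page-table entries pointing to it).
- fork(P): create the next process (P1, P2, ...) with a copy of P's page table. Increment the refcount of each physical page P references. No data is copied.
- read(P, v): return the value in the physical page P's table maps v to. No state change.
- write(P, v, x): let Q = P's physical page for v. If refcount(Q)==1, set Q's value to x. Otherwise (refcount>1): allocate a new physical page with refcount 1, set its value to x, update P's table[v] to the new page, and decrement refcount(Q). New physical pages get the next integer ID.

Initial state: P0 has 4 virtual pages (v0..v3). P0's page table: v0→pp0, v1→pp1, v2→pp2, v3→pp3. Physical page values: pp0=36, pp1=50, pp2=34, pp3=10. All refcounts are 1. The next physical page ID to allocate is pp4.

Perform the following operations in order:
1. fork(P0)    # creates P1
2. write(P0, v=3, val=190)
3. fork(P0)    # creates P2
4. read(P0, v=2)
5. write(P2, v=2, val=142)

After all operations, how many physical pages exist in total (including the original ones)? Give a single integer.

Op 1: fork(P0) -> P1. 4 ppages; refcounts: pp0:2 pp1:2 pp2:2 pp3:2
Op 2: write(P0, v3, 190). refcount(pp3)=2>1 -> COPY to pp4. 5 ppages; refcounts: pp0:2 pp1:2 pp2:2 pp3:1 pp4:1
Op 3: fork(P0) -> P2. 5 ppages; refcounts: pp0:3 pp1:3 pp2:3 pp3:1 pp4:2
Op 4: read(P0, v2) -> 34. No state change.
Op 5: write(P2, v2, 142). refcount(pp2)=3>1 -> COPY to pp5. 6 ppages; refcounts: pp0:3 pp1:3 pp2:2 pp3:1 pp4:2 pp5:1

Answer: 6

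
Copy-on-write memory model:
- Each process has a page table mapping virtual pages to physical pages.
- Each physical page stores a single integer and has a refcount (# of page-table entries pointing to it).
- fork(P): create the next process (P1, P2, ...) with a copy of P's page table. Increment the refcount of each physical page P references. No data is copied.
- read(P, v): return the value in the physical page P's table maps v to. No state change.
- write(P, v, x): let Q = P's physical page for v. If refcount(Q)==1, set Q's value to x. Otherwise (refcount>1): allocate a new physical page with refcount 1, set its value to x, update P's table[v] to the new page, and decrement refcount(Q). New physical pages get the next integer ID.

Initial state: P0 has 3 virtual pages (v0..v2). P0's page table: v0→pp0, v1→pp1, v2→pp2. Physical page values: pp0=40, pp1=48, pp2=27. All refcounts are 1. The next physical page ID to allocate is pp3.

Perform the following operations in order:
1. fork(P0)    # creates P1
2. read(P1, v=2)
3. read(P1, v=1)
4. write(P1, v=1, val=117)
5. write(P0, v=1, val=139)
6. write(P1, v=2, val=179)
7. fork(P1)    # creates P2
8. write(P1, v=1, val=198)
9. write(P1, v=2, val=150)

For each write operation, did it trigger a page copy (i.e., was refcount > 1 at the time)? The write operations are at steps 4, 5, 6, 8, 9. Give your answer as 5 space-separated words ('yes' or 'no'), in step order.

Op 1: fork(P0) -> P1. 3 ppages; refcounts: pp0:2 pp1:2 pp2:2
Op 2: read(P1, v2) -> 27. No state change.
Op 3: read(P1, v1) -> 48. No state change.
Op 4: write(P1, v1, 117). refcount(pp1)=2>1 -> COPY to pp3. 4 ppages; refcounts: pp0:2 pp1:1 pp2:2 pp3:1
Op 5: write(P0, v1, 139). refcount(pp1)=1 -> write in place. 4 ppages; refcounts: pp0:2 pp1:1 pp2:2 pp3:1
Op 6: write(P1, v2, 179). refcount(pp2)=2>1 -> COPY to pp4. 5 ppages; refcounts: pp0:2 pp1:1 pp2:1 pp3:1 pp4:1
Op 7: fork(P1) -> P2. 5 ppages; refcounts: pp0:3 pp1:1 pp2:1 pp3:2 pp4:2
Op 8: write(P1, v1, 198). refcount(pp3)=2>1 -> COPY to pp5. 6 ppages; refcounts: pp0:3 pp1:1 pp2:1 pp3:1 pp4:2 pp5:1
Op 9: write(P1, v2, 150). refcount(pp4)=2>1 -> COPY to pp6. 7 ppages; refcounts: pp0:3 pp1:1 pp2:1 pp3:1 pp4:1 pp5:1 pp6:1

yes no yes yes yes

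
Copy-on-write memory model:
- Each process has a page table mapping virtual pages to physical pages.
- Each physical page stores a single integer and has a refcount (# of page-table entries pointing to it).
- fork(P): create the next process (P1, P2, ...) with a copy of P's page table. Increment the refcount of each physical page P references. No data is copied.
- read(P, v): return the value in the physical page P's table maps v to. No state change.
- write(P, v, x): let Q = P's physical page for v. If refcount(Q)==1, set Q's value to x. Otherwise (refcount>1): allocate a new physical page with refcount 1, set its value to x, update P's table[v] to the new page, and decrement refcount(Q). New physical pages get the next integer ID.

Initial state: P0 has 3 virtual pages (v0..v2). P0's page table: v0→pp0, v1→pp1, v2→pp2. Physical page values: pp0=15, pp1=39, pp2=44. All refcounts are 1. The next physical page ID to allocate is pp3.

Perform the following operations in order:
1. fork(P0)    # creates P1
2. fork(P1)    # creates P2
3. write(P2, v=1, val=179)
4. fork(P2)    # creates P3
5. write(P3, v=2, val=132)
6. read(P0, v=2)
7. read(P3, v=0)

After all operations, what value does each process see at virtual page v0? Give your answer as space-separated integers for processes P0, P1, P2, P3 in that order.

Op 1: fork(P0) -> P1. 3 ppages; refcounts: pp0:2 pp1:2 pp2:2
Op 2: fork(P1) -> P2. 3 ppages; refcounts: pp0:3 pp1:3 pp2:3
Op 3: write(P2, v1, 179). refcount(pp1)=3>1 -> COPY to pp3. 4 ppages; refcounts: pp0:3 pp1:2 pp2:3 pp3:1
Op 4: fork(P2) -> P3. 4 ppages; refcounts: pp0:4 pp1:2 pp2:4 pp3:2
Op 5: write(P3, v2, 132). refcount(pp2)=4>1 -> COPY to pp4. 5 ppages; refcounts: pp0:4 pp1:2 pp2:3 pp3:2 pp4:1
Op 6: read(P0, v2) -> 44. No state change.
Op 7: read(P3, v0) -> 15. No state change.
P0: v0 -> pp0 = 15
P1: v0 -> pp0 = 15
P2: v0 -> pp0 = 15
P3: v0 -> pp0 = 15

Answer: 15 15 15 15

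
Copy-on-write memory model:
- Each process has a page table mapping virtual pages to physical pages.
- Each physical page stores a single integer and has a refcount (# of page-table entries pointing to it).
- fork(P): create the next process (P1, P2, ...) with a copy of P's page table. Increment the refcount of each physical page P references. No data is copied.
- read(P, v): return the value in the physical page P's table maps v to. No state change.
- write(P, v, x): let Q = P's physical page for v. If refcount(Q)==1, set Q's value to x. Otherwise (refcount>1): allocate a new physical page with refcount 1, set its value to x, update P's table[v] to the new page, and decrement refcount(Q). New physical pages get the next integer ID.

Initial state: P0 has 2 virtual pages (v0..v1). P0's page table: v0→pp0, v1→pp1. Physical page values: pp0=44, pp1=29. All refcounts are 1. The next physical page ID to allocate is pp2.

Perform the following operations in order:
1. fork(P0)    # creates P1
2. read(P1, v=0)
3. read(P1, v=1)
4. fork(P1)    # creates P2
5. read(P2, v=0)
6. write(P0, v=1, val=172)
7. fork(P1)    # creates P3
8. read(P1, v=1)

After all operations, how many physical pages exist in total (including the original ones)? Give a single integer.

Answer: 3

Derivation:
Op 1: fork(P0) -> P1. 2 ppages; refcounts: pp0:2 pp1:2
Op 2: read(P1, v0) -> 44. No state change.
Op 3: read(P1, v1) -> 29. No state change.
Op 4: fork(P1) -> P2. 2 ppages; refcounts: pp0:3 pp1:3
Op 5: read(P2, v0) -> 44. No state change.
Op 6: write(P0, v1, 172). refcount(pp1)=3>1 -> COPY to pp2. 3 ppages; refcounts: pp0:3 pp1:2 pp2:1
Op 7: fork(P1) -> P3. 3 ppages; refcounts: pp0:4 pp1:3 pp2:1
Op 8: read(P1, v1) -> 29. No state change.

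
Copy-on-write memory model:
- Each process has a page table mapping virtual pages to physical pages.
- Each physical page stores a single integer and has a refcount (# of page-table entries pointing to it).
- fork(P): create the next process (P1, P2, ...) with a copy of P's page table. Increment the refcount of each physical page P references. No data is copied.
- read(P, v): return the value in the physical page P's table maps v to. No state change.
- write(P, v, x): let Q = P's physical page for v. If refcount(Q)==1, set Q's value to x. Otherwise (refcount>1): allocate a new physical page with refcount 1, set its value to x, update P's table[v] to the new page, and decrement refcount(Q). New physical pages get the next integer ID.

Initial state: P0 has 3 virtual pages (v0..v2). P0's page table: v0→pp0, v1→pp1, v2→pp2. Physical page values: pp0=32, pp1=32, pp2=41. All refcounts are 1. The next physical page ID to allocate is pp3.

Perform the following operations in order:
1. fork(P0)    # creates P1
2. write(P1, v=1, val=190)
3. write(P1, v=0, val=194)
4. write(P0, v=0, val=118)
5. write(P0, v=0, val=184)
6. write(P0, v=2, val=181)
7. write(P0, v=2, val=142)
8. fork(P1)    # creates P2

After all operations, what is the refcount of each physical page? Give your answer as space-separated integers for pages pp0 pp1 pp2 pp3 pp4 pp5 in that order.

Answer: 1 1 2 2 2 1

Derivation:
Op 1: fork(P0) -> P1. 3 ppages; refcounts: pp0:2 pp1:2 pp2:2
Op 2: write(P1, v1, 190). refcount(pp1)=2>1 -> COPY to pp3. 4 ppages; refcounts: pp0:2 pp1:1 pp2:2 pp3:1
Op 3: write(P1, v0, 194). refcount(pp0)=2>1 -> COPY to pp4. 5 ppages; refcounts: pp0:1 pp1:1 pp2:2 pp3:1 pp4:1
Op 4: write(P0, v0, 118). refcount(pp0)=1 -> write in place. 5 ppages; refcounts: pp0:1 pp1:1 pp2:2 pp3:1 pp4:1
Op 5: write(P0, v0, 184). refcount(pp0)=1 -> write in place. 5 ppages; refcounts: pp0:1 pp1:1 pp2:2 pp3:1 pp4:1
Op 6: write(P0, v2, 181). refcount(pp2)=2>1 -> COPY to pp5. 6 ppages; refcounts: pp0:1 pp1:1 pp2:1 pp3:1 pp4:1 pp5:1
Op 7: write(P0, v2, 142). refcount(pp5)=1 -> write in place. 6 ppages; refcounts: pp0:1 pp1:1 pp2:1 pp3:1 pp4:1 pp5:1
Op 8: fork(P1) -> P2. 6 ppages; refcounts: pp0:1 pp1:1 pp2:2 pp3:2 pp4:2 pp5:1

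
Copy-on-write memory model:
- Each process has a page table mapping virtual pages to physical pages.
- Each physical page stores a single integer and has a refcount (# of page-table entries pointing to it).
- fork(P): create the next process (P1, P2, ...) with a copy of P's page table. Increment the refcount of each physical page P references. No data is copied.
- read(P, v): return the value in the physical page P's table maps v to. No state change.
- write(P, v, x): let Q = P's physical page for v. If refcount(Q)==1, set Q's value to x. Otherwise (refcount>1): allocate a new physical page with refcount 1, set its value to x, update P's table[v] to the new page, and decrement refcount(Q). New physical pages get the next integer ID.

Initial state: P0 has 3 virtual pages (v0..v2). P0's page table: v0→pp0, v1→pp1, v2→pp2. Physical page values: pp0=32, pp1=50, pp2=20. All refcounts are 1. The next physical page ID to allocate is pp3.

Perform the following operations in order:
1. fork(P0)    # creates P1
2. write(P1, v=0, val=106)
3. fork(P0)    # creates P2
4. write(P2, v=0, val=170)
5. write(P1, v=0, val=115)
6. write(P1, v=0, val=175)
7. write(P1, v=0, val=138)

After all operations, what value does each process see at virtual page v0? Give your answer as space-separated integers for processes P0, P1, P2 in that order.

Answer: 32 138 170

Derivation:
Op 1: fork(P0) -> P1. 3 ppages; refcounts: pp0:2 pp1:2 pp2:2
Op 2: write(P1, v0, 106). refcount(pp0)=2>1 -> COPY to pp3. 4 ppages; refcounts: pp0:1 pp1:2 pp2:2 pp3:1
Op 3: fork(P0) -> P2. 4 ppages; refcounts: pp0:2 pp1:3 pp2:3 pp3:1
Op 4: write(P2, v0, 170). refcount(pp0)=2>1 -> COPY to pp4. 5 ppages; refcounts: pp0:1 pp1:3 pp2:3 pp3:1 pp4:1
Op 5: write(P1, v0, 115). refcount(pp3)=1 -> write in place. 5 ppages; refcounts: pp0:1 pp1:3 pp2:3 pp3:1 pp4:1
Op 6: write(P1, v0, 175). refcount(pp3)=1 -> write in place. 5 ppages; refcounts: pp0:1 pp1:3 pp2:3 pp3:1 pp4:1
Op 7: write(P1, v0, 138). refcount(pp3)=1 -> write in place. 5 ppages; refcounts: pp0:1 pp1:3 pp2:3 pp3:1 pp4:1
P0: v0 -> pp0 = 32
P1: v0 -> pp3 = 138
P2: v0 -> pp4 = 170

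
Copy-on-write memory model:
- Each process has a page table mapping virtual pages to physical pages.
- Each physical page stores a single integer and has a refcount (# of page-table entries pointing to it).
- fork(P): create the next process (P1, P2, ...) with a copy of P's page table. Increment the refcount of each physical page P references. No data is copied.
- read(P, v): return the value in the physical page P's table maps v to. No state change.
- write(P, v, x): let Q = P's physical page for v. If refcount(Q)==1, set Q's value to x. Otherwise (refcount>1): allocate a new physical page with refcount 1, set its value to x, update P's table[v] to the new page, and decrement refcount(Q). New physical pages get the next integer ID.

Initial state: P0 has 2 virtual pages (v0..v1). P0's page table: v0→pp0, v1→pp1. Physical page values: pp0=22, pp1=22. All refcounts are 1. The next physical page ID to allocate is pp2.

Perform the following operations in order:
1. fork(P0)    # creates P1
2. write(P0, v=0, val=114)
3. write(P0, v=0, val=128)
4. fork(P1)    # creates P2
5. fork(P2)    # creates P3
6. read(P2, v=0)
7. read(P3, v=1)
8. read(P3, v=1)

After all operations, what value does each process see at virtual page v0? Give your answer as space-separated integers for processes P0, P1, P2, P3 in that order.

Answer: 128 22 22 22

Derivation:
Op 1: fork(P0) -> P1. 2 ppages; refcounts: pp0:2 pp1:2
Op 2: write(P0, v0, 114). refcount(pp0)=2>1 -> COPY to pp2. 3 ppages; refcounts: pp0:1 pp1:2 pp2:1
Op 3: write(P0, v0, 128). refcount(pp2)=1 -> write in place. 3 ppages; refcounts: pp0:1 pp1:2 pp2:1
Op 4: fork(P1) -> P2. 3 ppages; refcounts: pp0:2 pp1:3 pp2:1
Op 5: fork(P2) -> P3. 3 ppages; refcounts: pp0:3 pp1:4 pp2:1
Op 6: read(P2, v0) -> 22. No state change.
Op 7: read(P3, v1) -> 22. No state change.
Op 8: read(P3, v1) -> 22. No state change.
P0: v0 -> pp2 = 128
P1: v0 -> pp0 = 22
P2: v0 -> pp0 = 22
P3: v0 -> pp0 = 22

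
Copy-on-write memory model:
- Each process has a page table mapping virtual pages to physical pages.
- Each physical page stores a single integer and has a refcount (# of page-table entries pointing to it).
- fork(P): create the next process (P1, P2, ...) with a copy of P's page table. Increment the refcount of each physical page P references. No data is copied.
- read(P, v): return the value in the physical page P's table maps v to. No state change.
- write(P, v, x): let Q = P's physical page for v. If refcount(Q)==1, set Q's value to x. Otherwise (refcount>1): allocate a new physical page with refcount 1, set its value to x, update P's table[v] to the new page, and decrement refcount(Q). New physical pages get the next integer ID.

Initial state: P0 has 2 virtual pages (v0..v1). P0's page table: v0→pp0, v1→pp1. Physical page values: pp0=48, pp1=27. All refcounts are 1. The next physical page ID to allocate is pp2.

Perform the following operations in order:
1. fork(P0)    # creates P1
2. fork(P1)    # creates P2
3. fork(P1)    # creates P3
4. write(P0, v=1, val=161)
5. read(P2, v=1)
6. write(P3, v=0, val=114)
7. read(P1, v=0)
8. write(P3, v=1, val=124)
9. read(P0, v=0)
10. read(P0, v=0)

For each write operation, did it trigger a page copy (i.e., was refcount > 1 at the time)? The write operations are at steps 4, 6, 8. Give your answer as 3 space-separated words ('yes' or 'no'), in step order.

Op 1: fork(P0) -> P1. 2 ppages; refcounts: pp0:2 pp1:2
Op 2: fork(P1) -> P2. 2 ppages; refcounts: pp0:3 pp1:3
Op 3: fork(P1) -> P3. 2 ppages; refcounts: pp0:4 pp1:4
Op 4: write(P0, v1, 161). refcount(pp1)=4>1 -> COPY to pp2. 3 ppages; refcounts: pp0:4 pp1:3 pp2:1
Op 5: read(P2, v1) -> 27. No state change.
Op 6: write(P3, v0, 114). refcount(pp0)=4>1 -> COPY to pp3. 4 ppages; refcounts: pp0:3 pp1:3 pp2:1 pp3:1
Op 7: read(P1, v0) -> 48. No state change.
Op 8: write(P3, v1, 124). refcount(pp1)=3>1 -> COPY to pp4. 5 ppages; refcounts: pp0:3 pp1:2 pp2:1 pp3:1 pp4:1
Op 9: read(P0, v0) -> 48. No state change.
Op 10: read(P0, v0) -> 48. No state change.

yes yes yes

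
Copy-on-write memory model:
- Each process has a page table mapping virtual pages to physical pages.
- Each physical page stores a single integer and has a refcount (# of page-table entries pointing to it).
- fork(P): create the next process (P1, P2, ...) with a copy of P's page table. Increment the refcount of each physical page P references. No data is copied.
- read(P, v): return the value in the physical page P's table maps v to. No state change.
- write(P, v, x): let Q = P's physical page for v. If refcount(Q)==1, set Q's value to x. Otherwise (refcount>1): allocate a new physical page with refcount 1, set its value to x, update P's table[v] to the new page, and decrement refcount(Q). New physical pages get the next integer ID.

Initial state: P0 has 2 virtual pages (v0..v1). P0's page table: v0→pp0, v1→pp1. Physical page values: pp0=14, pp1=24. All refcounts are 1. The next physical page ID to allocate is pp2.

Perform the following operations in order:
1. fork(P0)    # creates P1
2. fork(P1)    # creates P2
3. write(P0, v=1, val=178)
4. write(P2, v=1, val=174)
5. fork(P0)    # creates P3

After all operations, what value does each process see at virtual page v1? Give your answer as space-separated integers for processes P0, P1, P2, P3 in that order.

Answer: 178 24 174 178

Derivation:
Op 1: fork(P0) -> P1. 2 ppages; refcounts: pp0:2 pp1:2
Op 2: fork(P1) -> P2. 2 ppages; refcounts: pp0:3 pp1:3
Op 3: write(P0, v1, 178). refcount(pp1)=3>1 -> COPY to pp2. 3 ppages; refcounts: pp0:3 pp1:2 pp2:1
Op 4: write(P2, v1, 174). refcount(pp1)=2>1 -> COPY to pp3. 4 ppages; refcounts: pp0:3 pp1:1 pp2:1 pp3:1
Op 5: fork(P0) -> P3. 4 ppages; refcounts: pp0:4 pp1:1 pp2:2 pp3:1
P0: v1 -> pp2 = 178
P1: v1 -> pp1 = 24
P2: v1 -> pp3 = 174
P3: v1 -> pp2 = 178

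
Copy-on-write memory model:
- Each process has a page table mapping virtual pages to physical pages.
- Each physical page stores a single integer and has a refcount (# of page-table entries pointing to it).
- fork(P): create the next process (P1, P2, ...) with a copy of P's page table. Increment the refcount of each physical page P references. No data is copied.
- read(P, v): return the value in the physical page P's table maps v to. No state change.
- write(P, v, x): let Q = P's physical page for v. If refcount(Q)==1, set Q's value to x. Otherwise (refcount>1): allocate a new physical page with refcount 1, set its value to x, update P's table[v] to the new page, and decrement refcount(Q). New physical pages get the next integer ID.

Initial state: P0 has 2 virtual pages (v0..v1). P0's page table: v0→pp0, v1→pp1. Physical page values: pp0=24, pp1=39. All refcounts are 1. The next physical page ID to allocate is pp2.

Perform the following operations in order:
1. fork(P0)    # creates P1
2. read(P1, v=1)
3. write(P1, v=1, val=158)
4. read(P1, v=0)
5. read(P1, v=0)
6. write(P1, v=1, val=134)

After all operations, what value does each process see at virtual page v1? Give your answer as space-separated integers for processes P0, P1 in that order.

Op 1: fork(P0) -> P1. 2 ppages; refcounts: pp0:2 pp1:2
Op 2: read(P1, v1) -> 39. No state change.
Op 3: write(P1, v1, 158). refcount(pp1)=2>1 -> COPY to pp2. 3 ppages; refcounts: pp0:2 pp1:1 pp2:1
Op 4: read(P1, v0) -> 24. No state change.
Op 5: read(P1, v0) -> 24. No state change.
Op 6: write(P1, v1, 134). refcount(pp2)=1 -> write in place. 3 ppages; refcounts: pp0:2 pp1:1 pp2:1
P0: v1 -> pp1 = 39
P1: v1 -> pp2 = 134

Answer: 39 134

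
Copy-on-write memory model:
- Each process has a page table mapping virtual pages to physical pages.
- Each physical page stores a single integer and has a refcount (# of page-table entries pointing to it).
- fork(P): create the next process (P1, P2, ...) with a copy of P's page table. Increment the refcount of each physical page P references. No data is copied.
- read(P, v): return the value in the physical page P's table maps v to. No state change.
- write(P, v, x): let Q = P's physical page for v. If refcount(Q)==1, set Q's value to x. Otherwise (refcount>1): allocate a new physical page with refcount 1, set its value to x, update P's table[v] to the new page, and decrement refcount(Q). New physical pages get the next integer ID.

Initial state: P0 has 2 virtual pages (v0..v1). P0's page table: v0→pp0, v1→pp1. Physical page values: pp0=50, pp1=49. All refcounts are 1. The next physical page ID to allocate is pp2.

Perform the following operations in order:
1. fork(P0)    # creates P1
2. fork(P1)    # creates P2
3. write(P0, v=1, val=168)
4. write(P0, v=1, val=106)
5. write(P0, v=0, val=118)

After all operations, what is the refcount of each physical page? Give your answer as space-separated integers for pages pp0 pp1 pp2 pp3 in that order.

Answer: 2 2 1 1

Derivation:
Op 1: fork(P0) -> P1. 2 ppages; refcounts: pp0:2 pp1:2
Op 2: fork(P1) -> P2. 2 ppages; refcounts: pp0:3 pp1:3
Op 3: write(P0, v1, 168). refcount(pp1)=3>1 -> COPY to pp2. 3 ppages; refcounts: pp0:3 pp1:2 pp2:1
Op 4: write(P0, v1, 106). refcount(pp2)=1 -> write in place. 3 ppages; refcounts: pp0:3 pp1:2 pp2:1
Op 5: write(P0, v0, 118). refcount(pp0)=3>1 -> COPY to pp3. 4 ppages; refcounts: pp0:2 pp1:2 pp2:1 pp3:1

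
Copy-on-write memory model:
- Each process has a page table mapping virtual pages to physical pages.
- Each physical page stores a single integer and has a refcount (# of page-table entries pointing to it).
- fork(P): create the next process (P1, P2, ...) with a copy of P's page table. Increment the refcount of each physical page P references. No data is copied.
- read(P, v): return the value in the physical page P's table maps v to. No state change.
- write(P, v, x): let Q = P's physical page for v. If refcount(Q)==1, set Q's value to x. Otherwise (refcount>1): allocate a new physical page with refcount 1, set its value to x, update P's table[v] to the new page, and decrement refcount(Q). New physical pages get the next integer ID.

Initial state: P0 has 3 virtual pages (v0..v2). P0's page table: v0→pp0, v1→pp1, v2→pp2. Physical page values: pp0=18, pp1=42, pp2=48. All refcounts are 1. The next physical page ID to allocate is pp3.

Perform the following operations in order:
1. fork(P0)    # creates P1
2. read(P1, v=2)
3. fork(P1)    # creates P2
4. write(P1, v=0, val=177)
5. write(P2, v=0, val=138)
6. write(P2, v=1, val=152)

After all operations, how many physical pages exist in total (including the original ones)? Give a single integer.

Op 1: fork(P0) -> P1. 3 ppages; refcounts: pp0:2 pp1:2 pp2:2
Op 2: read(P1, v2) -> 48. No state change.
Op 3: fork(P1) -> P2. 3 ppages; refcounts: pp0:3 pp1:3 pp2:3
Op 4: write(P1, v0, 177). refcount(pp0)=3>1 -> COPY to pp3. 4 ppages; refcounts: pp0:2 pp1:3 pp2:3 pp3:1
Op 5: write(P2, v0, 138). refcount(pp0)=2>1 -> COPY to pp4. 5 ppages; refcounts: pp0:1 pp1:3 pp2:3 pp3:1 pp4:1
Op 6: write(P2, v1, 152). refcount(pp1)=3>1 -> COPY to pp5. 6 ppages; refcounts: pp0:1 pp1:2 pp2:3 pp3:1 pp4:1 pp5:1

Answer: 6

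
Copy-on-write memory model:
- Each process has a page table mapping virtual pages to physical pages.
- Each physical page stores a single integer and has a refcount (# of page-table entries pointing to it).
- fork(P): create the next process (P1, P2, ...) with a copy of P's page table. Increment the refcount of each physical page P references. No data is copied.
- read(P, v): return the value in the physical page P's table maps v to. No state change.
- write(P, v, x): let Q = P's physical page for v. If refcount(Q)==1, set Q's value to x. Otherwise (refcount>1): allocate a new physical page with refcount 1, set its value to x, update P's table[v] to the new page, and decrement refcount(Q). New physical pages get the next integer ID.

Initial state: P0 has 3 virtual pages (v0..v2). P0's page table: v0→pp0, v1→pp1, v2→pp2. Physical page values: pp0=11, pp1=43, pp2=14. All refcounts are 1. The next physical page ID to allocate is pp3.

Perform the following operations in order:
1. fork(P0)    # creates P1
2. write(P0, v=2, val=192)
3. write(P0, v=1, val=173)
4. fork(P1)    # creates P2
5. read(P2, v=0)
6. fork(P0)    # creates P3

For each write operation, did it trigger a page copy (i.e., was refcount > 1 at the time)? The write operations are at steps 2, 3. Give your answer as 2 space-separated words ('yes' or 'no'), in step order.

Op 1: fork(P0) -> P1. 3 ppages; refcounts: pp0:2 pp1:2 pp2:2
Op 2: write(P0, v2, 192). refcount(pp2)=2>1 -> COPY to pp3. 4 ppages; refcounts: pp0:2 pp1:2 pp2:1 pp3:1
Op 3: write(P0, v1, 173). refcount(pp1)=2>1 -> COPY to pp4. 5 ppages; refcounts: pp0:2 pp1:1 pp2:1 pp3:1 pp4:1
Op 4: fork(P1) -> P2. 5 ppages; refcounts: pp0:3 pp1:2 pp2:2 pp3:1 pp4:1
Op 5: read(P2, v0) -> 11. No state change.
Op 6: fork(P0) -> P3. 5 ppages; refcounts: pp0:4 pp1:2 pp2:2 pp3:2 pp4:2

yes yes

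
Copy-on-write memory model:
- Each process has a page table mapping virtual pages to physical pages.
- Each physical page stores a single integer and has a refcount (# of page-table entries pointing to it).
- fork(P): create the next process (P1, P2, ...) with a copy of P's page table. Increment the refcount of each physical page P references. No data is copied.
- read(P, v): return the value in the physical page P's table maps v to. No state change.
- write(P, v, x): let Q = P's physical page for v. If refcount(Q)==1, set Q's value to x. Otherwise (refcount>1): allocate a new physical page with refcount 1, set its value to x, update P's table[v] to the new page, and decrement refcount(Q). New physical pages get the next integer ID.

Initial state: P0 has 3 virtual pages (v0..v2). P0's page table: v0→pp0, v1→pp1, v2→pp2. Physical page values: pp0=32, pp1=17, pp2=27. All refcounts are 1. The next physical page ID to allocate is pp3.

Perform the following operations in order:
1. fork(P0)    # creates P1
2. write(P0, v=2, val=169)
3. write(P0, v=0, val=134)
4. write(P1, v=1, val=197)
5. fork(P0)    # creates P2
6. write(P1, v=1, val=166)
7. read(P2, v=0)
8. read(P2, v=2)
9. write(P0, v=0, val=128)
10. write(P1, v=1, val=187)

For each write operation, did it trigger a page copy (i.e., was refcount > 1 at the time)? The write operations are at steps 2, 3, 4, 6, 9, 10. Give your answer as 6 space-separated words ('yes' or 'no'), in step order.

Op 1: fork(P0) -> P1. 3 ppages; refcounts: pp0:2 pp1:2 pp2:2
Op 2: write(P0, v2, 169). refcount(pp2)=2>1 -> COPY to pp3. 4 ppages; refcounts: pp0:2 pp1:2 pp2:1 pp3:1
Op 3: write(P0, v0, 134). refcount(pp0)=2>1 -> COPY to pp4. 5 ppages; refcounts: pp0:1 pp1:2 pp2:1 pp3:1 pp4:1
Op 4: write(P1, v1, 197). refcount(pp1)=2>1 -> COPY to pp5. 6 ppages; refcounts: pp0:1 pp1:1 pp2:1 pp3:1 pp4:1 pp5:1
Op 5: fork(P0) -> P2. 6 ppages; refcounts: pp0:1 pp1:2 pp2:1 pp3:2 pp4:2 pp5:1
Op 6: write(P1, v1, 166). refcount(pp5)=1 -> write in place. 6 ppages; refcounts: pp0:1 pp1:2 pp2:1 pp3:2 pp4:2 pp5:1
Op 7: read(P2, v0) -> 134. No state change.
Op 8: read(P2, v2) -> 169. No state change.
Op 9: write(P0, v0, 128). refcount(pp4)=2>1 -> COPY to pp6. 7 ppages; refcounts: pp0:1 pp1:2 pp2:1 pp3:2 pp4:1 pp5:1 pp6:1
Op 10: write(P1, v1, 187). refcount(pp5)=1 -> write in place. 7 ppages; refcounts: pp0:1 pp1:2 pp2:1 pp3:2 pp4:1 pp5:1 pp6:1

yes yes yes no yes no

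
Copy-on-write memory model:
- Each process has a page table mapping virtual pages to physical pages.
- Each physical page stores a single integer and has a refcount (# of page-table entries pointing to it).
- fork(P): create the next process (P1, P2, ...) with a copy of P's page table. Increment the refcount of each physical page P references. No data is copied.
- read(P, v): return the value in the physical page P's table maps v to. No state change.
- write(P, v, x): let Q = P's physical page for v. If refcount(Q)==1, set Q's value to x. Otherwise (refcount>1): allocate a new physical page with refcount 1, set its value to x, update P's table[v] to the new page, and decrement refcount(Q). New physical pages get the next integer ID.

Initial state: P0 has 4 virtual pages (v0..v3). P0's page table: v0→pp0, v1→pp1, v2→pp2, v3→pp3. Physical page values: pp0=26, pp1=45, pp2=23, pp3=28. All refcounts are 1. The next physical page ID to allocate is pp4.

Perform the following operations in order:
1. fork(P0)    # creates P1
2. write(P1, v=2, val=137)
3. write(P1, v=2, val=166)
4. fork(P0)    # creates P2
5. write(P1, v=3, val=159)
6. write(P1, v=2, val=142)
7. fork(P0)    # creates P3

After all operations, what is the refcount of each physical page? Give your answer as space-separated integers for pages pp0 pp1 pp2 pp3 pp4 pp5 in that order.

Answer: 4 4 3 3 1 1

Derivation:
Op 1: fork(P0) -> P1. 4 ppages; refcounts: pp0:2 pp1:2 pp2:2 pp3:2
Op 2: write(P1, v2, 137). refcount(pp2)=2>1 -> COPY to pp4. 5 ppages; refcounts: pp0:2 pp1:2 pp2:1 pp3:2 pp4:1
Op 3: write(P1, v2, 166). refcount(pp4)=1 -> write in place. 5 ppages; refcounts: pp0:2 pp1:2 pp2:1 pp3:2 pp4:1
Op 4: fork(P0) -> P2. 5 ppages; refcounts: pp0:3 pp1:3 pp2:2 pp3:3 pp4:1
Op 5: write(P1, v3, 159). refcount(pp3)=3>1 -> COPY to pp5. 6 ppages; refcounts: pp0:3 pp1:3 pp2:2 pp3:2 pp4:1 pp5:1
Op 6: write(P1, v2, 142). refcount(pp4)=1 -> write in place. 6 ppages; refcounts: pp0:3 pp1:3 pp2:2 pp3:2 pp4:1 pp5:1
Op 7: fork(P0) -> P3. 6 ppages; refcounts: pp0:4 pp1:4 pp2:3 pp3:3 pp4:1 pp5:1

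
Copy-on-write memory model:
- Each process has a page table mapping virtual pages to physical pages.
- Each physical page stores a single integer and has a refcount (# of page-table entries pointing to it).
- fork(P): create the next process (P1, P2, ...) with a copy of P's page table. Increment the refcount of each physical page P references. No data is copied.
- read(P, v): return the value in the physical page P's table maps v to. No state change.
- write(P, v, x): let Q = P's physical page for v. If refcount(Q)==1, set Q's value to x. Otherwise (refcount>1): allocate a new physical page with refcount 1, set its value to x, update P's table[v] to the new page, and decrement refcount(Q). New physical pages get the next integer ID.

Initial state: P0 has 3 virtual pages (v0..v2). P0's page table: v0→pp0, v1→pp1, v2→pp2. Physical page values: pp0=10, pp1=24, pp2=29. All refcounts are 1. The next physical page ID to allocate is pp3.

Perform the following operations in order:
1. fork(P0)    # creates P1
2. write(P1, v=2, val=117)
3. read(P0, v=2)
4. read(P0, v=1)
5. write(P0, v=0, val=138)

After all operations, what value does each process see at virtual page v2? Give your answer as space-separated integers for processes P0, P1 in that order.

Answer: 29 117

Derivation:
Op 1: fork(P0) -> P1. 3 ppages; refcounts: pp0:2 pp1:2 pp2:2
Op 2: write(P1, v2, 117). refcount(pp2)=2>1 -> COPY to pp3. 4 ppages; refcounts: pp0:2 pp1:2 pp2:1 pp3:1
Op 3: read(P0, v2) -> 29. No state change.
Op 4: read(P0, v1) -> 24. No state change.
Op 5: write(P0, v0, 138). refcount(pp0)=2>1 -> COPY to pp4. 5 ppages; refcounts: pp0:1 pp1:2 pp2:1 pp3:1 pp4:1
P0: v2 -> pp2 = 29
P1: v2 -> pp3 = 117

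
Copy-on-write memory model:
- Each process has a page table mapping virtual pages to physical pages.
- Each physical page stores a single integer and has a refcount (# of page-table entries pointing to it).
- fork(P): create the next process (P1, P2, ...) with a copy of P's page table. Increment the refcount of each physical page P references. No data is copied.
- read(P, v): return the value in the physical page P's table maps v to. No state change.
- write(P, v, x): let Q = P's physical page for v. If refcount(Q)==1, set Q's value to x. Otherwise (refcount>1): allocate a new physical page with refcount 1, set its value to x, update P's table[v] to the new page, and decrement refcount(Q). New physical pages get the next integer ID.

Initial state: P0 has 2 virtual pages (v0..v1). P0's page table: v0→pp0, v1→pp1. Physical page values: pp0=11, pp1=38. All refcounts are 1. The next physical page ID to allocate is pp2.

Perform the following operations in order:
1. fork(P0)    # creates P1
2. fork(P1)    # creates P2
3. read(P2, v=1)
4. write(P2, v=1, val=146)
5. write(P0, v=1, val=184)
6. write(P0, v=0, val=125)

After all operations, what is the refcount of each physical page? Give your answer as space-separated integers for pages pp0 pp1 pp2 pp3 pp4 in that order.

Op 1: fork(P0) -> P1. 2 ppages; refcounts: pp0:2 pp1:2
Op 2: fork(P1) -> P2. 2 ppages; refcounts: pp0:3 pp1:3
Op 3: read(P2, v1) -> 38. No state change.
Op 4: write(P2, v1, 146). refcount(pp1)=3>1 -> COPY to pp2. 3 ppages; refcounts: pp0:3 pp1:2 pp2:1
Op 5: write(P0, v1, 184). refcount(pp1)=2>1 -> COPY to pp3. 4 ppages; refcounts: pp0:3 pp1:1 pp2:1 pp3:1
Op 6: write(P0, v0, 125). refcount(pp0)=3>1 -> COPY to pp4. 5 ppages; refcounts: pp0:2 pp1:1 pp2:1 pp3:1 pp4:1

Answer: 2 1 1 1 1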